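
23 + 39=62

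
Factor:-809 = - 809^1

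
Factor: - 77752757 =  - 1019^1*76303^1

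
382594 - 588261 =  - 205667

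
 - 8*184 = -1472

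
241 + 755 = 996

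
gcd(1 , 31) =1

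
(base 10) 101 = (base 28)3h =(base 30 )3B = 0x65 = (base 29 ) 3e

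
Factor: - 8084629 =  - 7^1  *1154947^1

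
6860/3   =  2286  +  2/3 = 2286.67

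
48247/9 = 48247/9 = 5360.78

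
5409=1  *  5409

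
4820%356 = 192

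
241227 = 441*547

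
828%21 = 9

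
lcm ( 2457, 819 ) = 2457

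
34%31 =3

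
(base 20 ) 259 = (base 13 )54C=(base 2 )1110001101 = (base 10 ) 909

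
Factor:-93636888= - 2^3*3^1 * 103^1*37879^1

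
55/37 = 55/37 = 1.49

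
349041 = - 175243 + 524284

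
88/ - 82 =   -  2 + 38/41 = - 1.07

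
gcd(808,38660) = 4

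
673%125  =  48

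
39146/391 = 1702/17 = 100.12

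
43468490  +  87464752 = 130933242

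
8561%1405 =131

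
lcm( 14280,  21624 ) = 756840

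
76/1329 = 76/1329 = 0.06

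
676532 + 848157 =1524689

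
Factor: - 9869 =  - 71^1*139^1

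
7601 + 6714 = 14315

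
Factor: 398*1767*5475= 2^1*3^2*5^2*19^1*31^1*73^1*199^1 = 3850381350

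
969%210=129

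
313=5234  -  4921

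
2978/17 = 2978/17 = 175.18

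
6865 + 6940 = 13805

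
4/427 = 4/427 = 0.01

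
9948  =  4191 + 5757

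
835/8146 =835/8146=0.10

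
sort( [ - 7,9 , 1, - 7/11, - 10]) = [- 10  ,  -  7 , - 7/11 , 1, 9]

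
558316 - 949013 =- 390697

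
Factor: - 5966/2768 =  - 2^(  -  3 )* 19^1*157^1 *173^ ( - 1 )=- 2983/1384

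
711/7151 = 711/7151 = 0.10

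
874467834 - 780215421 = 94252413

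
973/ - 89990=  - 973/89990 = -0.01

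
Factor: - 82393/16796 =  - 2^( -2 )*13^( - 1)*17^(-1)*19^(  -  1)*82393^1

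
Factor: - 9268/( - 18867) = 2^2 *3^( - 1)*7^1*19^( - 1 ) = 28/57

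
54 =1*54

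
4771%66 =19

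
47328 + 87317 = 134645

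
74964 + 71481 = 146445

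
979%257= 208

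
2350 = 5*470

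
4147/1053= 3 +76/81 = 3.94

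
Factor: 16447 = 16447^1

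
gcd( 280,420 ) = 140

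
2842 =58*49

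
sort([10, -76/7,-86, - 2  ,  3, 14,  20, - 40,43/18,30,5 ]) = [ - 86, - 40, - 76/7, - 2,43/18,3,5,10,14,20, 30 ]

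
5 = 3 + 2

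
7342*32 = 234944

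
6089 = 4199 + 1890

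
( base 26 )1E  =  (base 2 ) 101000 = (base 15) 2a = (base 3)1111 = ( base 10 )40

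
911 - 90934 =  - 90023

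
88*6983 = 614504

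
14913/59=14913/59 =252.76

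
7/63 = 1/9 = 0.11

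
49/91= 7/13=0.54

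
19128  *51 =975528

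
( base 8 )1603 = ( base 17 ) 31F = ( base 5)12044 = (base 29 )120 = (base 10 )899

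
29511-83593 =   -  54082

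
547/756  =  547/756 = 0.72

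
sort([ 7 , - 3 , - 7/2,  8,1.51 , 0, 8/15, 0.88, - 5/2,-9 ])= [ - 9, - 7/2, - 3,-5/2, 0, 8/15,0.88, 1.51, 7, 8 ] 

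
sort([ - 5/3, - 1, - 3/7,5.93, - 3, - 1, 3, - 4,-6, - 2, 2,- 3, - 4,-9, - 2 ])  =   [-9, - 6, - 4,-4, - 3, - 3,-2 ,-2, - 5/3, - 1,-1, -3/7,2,3, 5.93 ] 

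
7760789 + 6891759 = 14652548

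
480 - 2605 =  - 2125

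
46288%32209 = 14079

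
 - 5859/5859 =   -  1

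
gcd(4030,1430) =130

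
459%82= 49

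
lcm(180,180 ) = 180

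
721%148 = 129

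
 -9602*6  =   - 57612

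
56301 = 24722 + 31579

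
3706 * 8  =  29648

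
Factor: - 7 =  - 7^1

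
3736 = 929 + 2807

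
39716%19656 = 404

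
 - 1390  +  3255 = 1865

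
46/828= 1/18  =  0.06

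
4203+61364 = 65567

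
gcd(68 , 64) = 4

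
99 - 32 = 67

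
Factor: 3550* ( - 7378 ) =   -  2^2 * 5^2 * 7^1*17^1*  31^1*71^1 = - 26191900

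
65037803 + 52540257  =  117578060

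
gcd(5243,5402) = 1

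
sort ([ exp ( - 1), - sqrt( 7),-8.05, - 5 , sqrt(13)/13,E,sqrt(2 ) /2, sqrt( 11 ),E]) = [ - 8.05, - 5, - sqrt(7), sqrt( 13) /13,exp( - 1 ),sqrt (2 ) /2, E,E,sqrt( 11 ) ] 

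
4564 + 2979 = 7543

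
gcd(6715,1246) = 1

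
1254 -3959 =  - 2705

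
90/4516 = 45/2258 = 0.02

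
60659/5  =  60659/5 = 12131.80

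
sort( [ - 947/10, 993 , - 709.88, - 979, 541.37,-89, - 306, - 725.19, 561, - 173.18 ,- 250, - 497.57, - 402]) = [-979, - 725.19, - 709.88, - 497.57,-402, - 306, - 250, - 173.18, - 947/10, - 89,541.37,561,993 ] 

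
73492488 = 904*81297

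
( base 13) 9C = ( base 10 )129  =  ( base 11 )108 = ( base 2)10000001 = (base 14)93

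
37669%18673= 323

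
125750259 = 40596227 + 85154032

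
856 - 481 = 375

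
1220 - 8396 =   -  7176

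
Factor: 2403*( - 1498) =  - 3599694= - 2^1*3^3*7^1*89^1*107^1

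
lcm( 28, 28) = 28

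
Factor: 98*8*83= 2^4 * 7^2 * 83^1 = 65072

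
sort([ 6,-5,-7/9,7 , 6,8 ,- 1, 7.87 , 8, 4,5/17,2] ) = [ -5 , - 1 , - 7/9,5/17, 2, 4 , 6, 6,7 , 7.87, 8, 8 ]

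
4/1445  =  4/1445 =0.00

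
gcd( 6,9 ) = 3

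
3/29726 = 3/29726 =0.00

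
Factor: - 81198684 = -2^2 * 3^2*7^2*  191^1 * 241^1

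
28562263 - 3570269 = 24991994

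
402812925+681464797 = 1084277722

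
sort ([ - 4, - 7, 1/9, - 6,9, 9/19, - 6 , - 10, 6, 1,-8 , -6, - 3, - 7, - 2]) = [ -10, - 8,-7, - 7, - 6, - 6,-6 , -4, - 3, - 2,1/9, 9/19, 1,  6,9]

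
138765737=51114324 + 87651413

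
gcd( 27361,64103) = 1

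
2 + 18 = 20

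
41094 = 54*761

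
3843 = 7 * 549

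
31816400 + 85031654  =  116848054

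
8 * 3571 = 28568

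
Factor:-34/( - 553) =2^1*7^(-1)*17^1*79^( -1)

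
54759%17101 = 3456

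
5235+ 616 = 5851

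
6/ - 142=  - 1 + 68/71 = - 0.04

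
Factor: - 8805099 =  - 3^1 * 17^1*172649^1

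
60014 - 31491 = 28523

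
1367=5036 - 3669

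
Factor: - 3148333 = -3148333^1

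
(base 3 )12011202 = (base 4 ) 322331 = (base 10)3773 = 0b111010111101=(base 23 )731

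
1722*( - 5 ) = -8610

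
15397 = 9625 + 5772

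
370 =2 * 185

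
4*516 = 2064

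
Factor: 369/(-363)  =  -123/121= -3^1 * 11^ (-2 )*41^1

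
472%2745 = 472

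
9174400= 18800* 488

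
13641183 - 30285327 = -16644144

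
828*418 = 346104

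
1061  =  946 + 115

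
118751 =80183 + 38568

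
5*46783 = 233915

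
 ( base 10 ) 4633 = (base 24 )811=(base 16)1219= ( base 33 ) 48d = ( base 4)1020121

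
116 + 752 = 868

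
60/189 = 20/63 = 0.32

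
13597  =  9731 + 3866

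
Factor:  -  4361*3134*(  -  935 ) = 2^1*5^1*7^2 * 11^1*17^1 * 89^1*1567^1 = 12778994690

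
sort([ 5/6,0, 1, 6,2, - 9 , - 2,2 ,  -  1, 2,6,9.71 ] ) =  [ - 9 , - 2 , - 1, 0, 5/6, 1, 2,2, 2, 6, 6,9.71 ]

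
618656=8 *77332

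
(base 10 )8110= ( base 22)gge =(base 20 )105a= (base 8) 17656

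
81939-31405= 50534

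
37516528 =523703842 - 486187314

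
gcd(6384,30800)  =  112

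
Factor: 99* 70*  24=166320 = 2^4  *  3^3 * 5^1 * 7^1*11^1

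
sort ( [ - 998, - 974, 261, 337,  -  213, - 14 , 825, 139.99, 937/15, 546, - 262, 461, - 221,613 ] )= [ - 998, - 974, - 262,- 221, - 213, - 14, 937/15, 139.99,261,337, 461,546,613, 825 ] 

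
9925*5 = 49625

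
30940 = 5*6188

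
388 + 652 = 1040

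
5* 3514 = 17570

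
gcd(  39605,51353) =89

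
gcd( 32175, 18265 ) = 65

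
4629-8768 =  - 4139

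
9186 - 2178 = 7008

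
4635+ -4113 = 522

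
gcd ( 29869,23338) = 7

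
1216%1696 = 1216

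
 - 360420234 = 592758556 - 953178790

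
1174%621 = 553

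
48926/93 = 48926/93   =  526.09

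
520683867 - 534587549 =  - 13903682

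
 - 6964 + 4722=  - 2242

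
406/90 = 203/45= 4.51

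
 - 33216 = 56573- 89789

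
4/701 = 4/701 = 0.01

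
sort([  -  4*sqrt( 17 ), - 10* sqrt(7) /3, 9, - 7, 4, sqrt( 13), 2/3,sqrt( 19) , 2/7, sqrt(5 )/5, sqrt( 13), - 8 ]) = [ - 4*sqrt( 17), - 10 * sqrt( 7)/3, - 8, - 7, 2/7, sqrt(5)/5,2/3, sqrt( 13 ),sqrt( 13), 4,  sqrt( 19 ),9]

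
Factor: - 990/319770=  -  1/323 =- 17^(  -  1)*19^( - 1 )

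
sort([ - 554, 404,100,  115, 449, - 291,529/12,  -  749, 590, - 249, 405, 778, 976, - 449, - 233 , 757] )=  [ - 749, - 554, -449, - 291, - 249, - 233,529/12, 100, 115, 404, 405, 449,590, 757,778, 976 ] 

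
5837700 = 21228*275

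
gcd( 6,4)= 2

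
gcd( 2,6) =2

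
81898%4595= 3783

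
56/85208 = 7/10651 = 0.00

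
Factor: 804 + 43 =847 =7^1*11^2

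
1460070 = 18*81115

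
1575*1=1575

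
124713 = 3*41571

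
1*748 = 748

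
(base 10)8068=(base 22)GEG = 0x1f84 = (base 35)6ki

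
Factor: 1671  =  3^1*557^1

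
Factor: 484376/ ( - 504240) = - 317/330 = - 2^( - 1)*3^(-1)*5^( - 1) * 11^ ( - 1)*317^1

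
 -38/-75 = 38/75 = 0.51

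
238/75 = 238/75 = 3.17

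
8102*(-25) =-202550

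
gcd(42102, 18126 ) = 18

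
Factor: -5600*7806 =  - 43713600 =-2^6*3^1*5^2*7^1*1301^1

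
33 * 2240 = 73920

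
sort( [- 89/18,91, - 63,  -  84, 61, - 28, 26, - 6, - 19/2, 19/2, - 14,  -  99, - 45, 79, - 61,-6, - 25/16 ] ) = [ - 99, - 84, - 63,-61, - 45 , - 28 , - 14, - 19/2,-6, -6, - 89/18, - 25/16,19/2 , 26, 61, 79,91]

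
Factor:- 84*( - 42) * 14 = 49392 = 2^4*3^2*7^3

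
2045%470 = 165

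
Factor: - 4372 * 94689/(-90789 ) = 137993436/30263 = 2^2*3^3*7^1*53^( - 1) * 167^1*571^( - 1 )*1093^1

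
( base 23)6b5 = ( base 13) 1740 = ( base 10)3432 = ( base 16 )d68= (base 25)5C7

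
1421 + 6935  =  8356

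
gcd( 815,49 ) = 1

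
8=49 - 41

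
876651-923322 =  - 46671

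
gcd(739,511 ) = 1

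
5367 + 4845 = 10212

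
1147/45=25 + 22/45 = 25.49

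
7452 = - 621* ( - 12) 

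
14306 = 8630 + 5676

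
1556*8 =12448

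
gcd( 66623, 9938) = 1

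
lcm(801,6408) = 6408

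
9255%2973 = 336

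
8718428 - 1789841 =6928587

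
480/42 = 11 + 3/7 = 11.43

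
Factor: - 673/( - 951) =3^( - 1 ) *317^( - 1)*673^1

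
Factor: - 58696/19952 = - 253/86 = - 2^( - 1) * 11^1*23^1*43^(  -  1)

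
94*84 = 7896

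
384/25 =384/25 =15.36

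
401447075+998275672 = 1399722747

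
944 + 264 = 1208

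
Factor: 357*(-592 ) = - 2^4*3^1*7^1*17^1*37^1 = - 211344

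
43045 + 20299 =63344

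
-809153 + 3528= -805625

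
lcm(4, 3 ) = 12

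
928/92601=928/92601  =  0.01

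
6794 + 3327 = 10121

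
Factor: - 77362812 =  - 2^2*3^2*127^1 * 16921^1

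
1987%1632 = 355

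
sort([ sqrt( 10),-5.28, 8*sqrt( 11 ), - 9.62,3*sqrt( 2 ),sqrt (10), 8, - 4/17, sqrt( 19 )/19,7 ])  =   [-9.62, - 5.28,-4/17,sqrt( 19)/19,sqrt( 10),sqrt( 10) , 3*sqrt( 2 ),7, 8, 8*sqrt( 11) ] 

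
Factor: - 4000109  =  -1453^1*2753^1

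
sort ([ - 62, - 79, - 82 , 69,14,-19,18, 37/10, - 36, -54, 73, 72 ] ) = [ - 82,-79,-62,-54,-36, - 19, 37/10,14, 18,69, 72,73 ]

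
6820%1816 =1372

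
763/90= 8+43/90 = 8.48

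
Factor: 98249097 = 3^1 * 37^1*885127^1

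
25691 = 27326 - 1635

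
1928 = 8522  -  6594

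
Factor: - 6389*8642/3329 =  - 55213738/3329 = - 2^1 * 29^1*149^1*3329^( - 1)*6389^1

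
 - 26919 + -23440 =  - 50359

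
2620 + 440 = 3060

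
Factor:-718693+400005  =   - 2^5  *23^1*433^1 =- 318688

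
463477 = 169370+294107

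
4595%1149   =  1148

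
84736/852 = 99  +  97/213 = 99.46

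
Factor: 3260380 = 2^2*5^1*163019^1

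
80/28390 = 8/2839 = 0.00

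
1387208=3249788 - 1862580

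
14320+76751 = 91071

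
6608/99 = 66 + 74/99 = 66.75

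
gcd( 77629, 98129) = 1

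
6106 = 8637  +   - 2531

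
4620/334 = 2310/167 = 13.83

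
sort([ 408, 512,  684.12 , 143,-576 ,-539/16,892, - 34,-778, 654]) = [ - 778, - 576, - 34, - 539/16, 143,  408,512 , 654 , 684.12, 892] 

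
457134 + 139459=596593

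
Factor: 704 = 2^6*11^1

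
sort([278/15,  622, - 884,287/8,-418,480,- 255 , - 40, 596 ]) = [-884,-418, -255, - 40, 278/15, 287/8, 480, 596,622] 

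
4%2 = 0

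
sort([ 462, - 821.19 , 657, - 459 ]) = [-821.19, - 459, 462, 657]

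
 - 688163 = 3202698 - 3890861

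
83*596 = 49468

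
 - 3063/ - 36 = 85  +  1/12 = 85.08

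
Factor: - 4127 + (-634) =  -4761= -3^2*23^2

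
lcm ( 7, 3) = 21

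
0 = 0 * 737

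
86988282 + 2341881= 89330163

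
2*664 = 1328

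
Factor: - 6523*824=-2^3 * 11^1*103^1*593^1 = - 5374952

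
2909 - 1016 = 1893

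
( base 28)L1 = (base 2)1001001101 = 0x24D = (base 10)589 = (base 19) 1C0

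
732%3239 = 732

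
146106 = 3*48702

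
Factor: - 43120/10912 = -245/62 = -  2^(-1 ) * 5^1*7^2*31^(-1 ) 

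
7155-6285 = 870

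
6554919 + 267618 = 6822537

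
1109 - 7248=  - 6139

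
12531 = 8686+3845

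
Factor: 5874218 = 2^1*7^3* 8563^1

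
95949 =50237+45712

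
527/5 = 105 + 2/5 = 105.40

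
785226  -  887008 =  - 101782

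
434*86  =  37324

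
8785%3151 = 2483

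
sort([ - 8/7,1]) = [ - 8/7,1] 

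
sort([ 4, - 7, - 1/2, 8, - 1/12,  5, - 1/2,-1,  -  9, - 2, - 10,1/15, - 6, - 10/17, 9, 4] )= [ - 10, - 9,  -  7, - 6, -2, - 1, - 10/17, - 1/2 , - 1/2, - 1/12,1/15,4,  4, 5, 8,9]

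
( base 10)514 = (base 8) 1002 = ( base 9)631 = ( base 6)2214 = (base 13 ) 307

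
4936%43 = 34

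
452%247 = 205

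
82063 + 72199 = 154262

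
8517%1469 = 1172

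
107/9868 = 107/9868 =0.01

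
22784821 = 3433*6637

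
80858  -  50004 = 30854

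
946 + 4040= 4986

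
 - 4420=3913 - 8333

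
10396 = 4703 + 5693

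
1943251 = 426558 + 1516693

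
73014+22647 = 95661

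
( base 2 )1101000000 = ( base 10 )832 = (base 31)QQ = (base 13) 4c0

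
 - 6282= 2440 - 8722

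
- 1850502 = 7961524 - 9812026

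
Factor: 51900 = 2^2*3^1 * 5^2*173^1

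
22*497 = 10934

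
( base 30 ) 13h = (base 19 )2F0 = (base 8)1757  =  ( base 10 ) 1007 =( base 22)21h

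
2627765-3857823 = -1230058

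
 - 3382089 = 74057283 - 77439372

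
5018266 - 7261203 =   -  2242937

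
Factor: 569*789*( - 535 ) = - 3^1 * 5^1 * 107^1 * 263^1*569^1 = - 240183435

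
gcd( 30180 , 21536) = 4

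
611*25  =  15275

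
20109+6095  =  26204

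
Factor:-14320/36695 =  - 16/41 =- 2^4*41^( - 1 )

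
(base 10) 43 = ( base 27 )1G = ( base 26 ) 1h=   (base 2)101011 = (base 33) 1A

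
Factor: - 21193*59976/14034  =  -211845228/2339 = - 2^2*3^1*7^2 * 17^1 *2339^ ( - 1) * 21193^1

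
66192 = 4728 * 14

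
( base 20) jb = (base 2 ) 110000111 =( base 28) DR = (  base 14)1dd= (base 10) 391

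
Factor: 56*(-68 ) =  - 2^5*7^1*17^1 = - 3808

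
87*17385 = 1512495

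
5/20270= 1/4054 = 0.00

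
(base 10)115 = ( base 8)163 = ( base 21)5a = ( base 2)1110011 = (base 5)430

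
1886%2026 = 1886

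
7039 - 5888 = 1151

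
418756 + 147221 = 565977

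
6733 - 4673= 2060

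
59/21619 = 59/21619  =  0.00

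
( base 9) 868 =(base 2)1011000110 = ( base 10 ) 710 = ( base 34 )ku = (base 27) Q8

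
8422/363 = 8422/363 = 23.20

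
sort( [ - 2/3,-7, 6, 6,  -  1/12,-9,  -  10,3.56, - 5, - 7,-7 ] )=[ - 10, - 9,-7, - 7, - 7, - 5,- 2/3 ,  -  1/12,  3.56,6, 6 ]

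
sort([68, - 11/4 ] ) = [ - 11/4, 68 ] 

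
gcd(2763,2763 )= 2763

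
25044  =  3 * 8348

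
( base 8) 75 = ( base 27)27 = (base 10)61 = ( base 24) 2D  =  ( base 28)25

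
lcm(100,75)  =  300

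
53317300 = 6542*8150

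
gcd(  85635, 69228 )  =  9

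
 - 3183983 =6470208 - 9654191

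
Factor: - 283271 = -17^1*19^1*877^1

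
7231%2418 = 2395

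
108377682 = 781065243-672687561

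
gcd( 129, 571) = 1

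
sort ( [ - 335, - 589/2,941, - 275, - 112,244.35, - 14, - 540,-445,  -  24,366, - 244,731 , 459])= [-540, - 445,-335, -589/2,-275, - 244, - 112, - 24 , - 14,244.35, 366,459,  731 , 941 ] 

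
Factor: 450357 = 3^1 * 19^1*7901^1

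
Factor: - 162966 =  - 2^1*3^1*157^1*173^1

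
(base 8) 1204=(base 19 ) 1eh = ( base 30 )le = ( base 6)2552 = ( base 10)644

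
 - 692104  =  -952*727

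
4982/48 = 103 +19/24  =  103.79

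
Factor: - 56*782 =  - 2^4 * 7^1*17^1*23^1 = - 43792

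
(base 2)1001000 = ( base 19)3f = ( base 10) 72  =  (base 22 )36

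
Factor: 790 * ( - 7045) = -2^1*5^2 *79^1 * 1409^1=- 5565550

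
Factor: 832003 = 832003^1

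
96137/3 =96137/3= 32045.67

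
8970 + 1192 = 10162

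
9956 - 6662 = 3294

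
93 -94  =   - 1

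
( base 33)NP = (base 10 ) 784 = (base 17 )2C2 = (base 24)18g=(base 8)1420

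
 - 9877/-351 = 9877/351 = 28.14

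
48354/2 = 24177 = 24177.00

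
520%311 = 209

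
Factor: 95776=2^5*41^1*73^1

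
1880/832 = 235/104= 2.26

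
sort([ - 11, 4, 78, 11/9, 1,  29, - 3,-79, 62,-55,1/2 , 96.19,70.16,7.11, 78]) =[ - 79, - 55, - 11, - 3, 1/2, 1,11/9,4,7.11,  29, 62, 70.16 , 78, 78, 96.19]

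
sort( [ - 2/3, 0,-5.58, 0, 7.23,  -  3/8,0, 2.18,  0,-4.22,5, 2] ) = [ - 5.58, - 4.22 , -2/3, - 3/8, 0, 0, 0, 0,  2,2.18, 5,7.23]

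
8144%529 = 209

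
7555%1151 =649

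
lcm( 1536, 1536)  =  1536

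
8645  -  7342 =1303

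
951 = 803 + 148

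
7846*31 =243226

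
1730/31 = 55 + 25/31 = 55.81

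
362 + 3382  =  3744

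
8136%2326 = 1158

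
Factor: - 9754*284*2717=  - 2^3* 11^1*13^1*19^1*71^1*4877^1 =- 7526459512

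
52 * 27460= 1427920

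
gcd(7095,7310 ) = 215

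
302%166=136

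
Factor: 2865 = 3^1*5^1*191^1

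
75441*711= 53638551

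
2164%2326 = 2164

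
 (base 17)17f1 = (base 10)7192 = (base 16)1C18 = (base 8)16030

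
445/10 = 89/2=44.50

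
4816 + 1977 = 6793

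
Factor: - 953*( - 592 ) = 2^4*37^1*953^1 =564176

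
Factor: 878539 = 878539^1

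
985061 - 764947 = 220114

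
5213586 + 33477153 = 38690739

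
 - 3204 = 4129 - 7333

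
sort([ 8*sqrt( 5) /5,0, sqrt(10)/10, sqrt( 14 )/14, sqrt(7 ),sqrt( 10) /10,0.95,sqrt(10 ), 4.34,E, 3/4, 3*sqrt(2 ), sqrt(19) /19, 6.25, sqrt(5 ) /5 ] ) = [ 0, sqrt(19 ) /19, sqrt(14 ) /14  ,  sqrt (10 ) /10, sqrt(10 )/10, sqrt(5)/5, 3/4, 0.95, sqrt(7), E, sqrt(10 ), 8*sqrt(5 ) /5,3*sqrt (2 ),4.34,6.25] 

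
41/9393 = 41/9393 =0.00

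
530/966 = 265/483 = 0.55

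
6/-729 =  - 1  +  241/243 = - 0.01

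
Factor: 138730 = 2^1*5^1*13873^1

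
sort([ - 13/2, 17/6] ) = [  -  13/2 , 17/6]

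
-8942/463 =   -  8942/463 = - 19.31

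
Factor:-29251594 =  - 2^1 * 17^1 * 860341^1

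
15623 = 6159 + 9464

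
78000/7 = 78000/7 = 11142.86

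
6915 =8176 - 1261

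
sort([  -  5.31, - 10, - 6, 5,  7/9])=[  -  10  ,  -  6, - 5.31, 7/9, 5]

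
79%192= 79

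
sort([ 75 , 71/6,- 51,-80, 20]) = [ - 80,  -  51,71/6, 20, 75]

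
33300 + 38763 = 72063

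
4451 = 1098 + 3353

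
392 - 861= - 469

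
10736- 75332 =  - 64596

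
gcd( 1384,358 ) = 2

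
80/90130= 8/9013 = 0.00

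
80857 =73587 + 7270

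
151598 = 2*75799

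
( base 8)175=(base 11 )104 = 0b1111101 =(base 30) 45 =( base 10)125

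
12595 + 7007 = 19602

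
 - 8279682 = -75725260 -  - 67445578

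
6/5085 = 2/1695=0.00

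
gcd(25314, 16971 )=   3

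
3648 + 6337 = 9985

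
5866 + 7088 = 12954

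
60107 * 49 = 2945243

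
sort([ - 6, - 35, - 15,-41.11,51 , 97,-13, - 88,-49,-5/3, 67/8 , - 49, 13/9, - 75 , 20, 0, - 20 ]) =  [ - 88,-75 , - 49,- 49 ,-41.11, - 35 , - 20, - 15, - 13, - 6, - 5/3, 0, 13/9 , 67/8,20,51,97] 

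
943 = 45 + 898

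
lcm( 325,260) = 1300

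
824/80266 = 412/40133 = 0.01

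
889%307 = 275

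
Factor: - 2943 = -3^3*109^1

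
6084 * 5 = 30420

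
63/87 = 21/29 =0.72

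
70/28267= 70/28267 = 0.00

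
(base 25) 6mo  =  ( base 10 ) 4324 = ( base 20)AG4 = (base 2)1000011100100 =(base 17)EG6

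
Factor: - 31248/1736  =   - 2^1*3^2 =- 18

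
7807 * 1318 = 10289626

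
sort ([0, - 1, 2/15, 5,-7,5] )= [-7,-1,0, 2/15,  5, 5 ]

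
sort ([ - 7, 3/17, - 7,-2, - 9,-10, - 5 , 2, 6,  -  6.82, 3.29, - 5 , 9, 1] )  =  [- 10, -9, - 7, -7, -6.82,- 5,-5, - 2,  3/17, 1, 2,3.29,  6, 9] 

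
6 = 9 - 3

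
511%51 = 1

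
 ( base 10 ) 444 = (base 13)282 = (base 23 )J7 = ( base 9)543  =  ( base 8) 674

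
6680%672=632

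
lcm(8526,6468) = 187572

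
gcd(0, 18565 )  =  18565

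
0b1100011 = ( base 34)2v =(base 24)43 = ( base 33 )30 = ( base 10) 99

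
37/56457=37/56457 = 0.00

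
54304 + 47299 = 101603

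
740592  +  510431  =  1251023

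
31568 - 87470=- 55902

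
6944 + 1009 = 7953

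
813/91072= 813/91072=   0.01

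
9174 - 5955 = 3219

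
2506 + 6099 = 8605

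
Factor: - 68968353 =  - 3^1*173^1*132887^1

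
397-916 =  - 519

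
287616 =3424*84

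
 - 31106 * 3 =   -  93318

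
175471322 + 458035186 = 633506508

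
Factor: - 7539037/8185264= - 2^( - 4)*11^1*511579^ ( - 1 )*685367^1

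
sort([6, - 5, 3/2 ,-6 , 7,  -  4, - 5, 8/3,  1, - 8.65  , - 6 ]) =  [- 8.65, - 6, -6, - 5,-5 ,  -  4, 1,3/2,8/3,6,7] 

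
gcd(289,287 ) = 1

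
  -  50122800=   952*(  -  52650 )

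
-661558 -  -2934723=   2273165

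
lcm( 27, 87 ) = 783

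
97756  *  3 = 293268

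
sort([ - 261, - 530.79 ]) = [ - 530.79, - 261 ] 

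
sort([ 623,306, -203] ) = [ -203, 306, 623 ] 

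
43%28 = 15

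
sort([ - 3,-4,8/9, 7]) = [-4,-3, 8/9 , 7] 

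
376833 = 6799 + 370034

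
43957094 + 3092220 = 47049314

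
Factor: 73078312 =2^3*71^1*128659^1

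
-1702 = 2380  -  4082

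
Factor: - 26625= - 3^1*5^3*71^1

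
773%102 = 59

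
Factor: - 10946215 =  - 5^1*7^1*17^1*18397^1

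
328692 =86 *3822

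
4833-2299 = 2534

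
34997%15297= 4403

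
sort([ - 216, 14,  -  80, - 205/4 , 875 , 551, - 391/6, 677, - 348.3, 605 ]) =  [ - 348.3, - 216 ,  -  80, - 391/6, - 205/4,  14,551, 605, 677, 875]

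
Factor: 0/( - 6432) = 0 = 0^1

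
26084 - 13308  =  12776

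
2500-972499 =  - 969999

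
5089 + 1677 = 6766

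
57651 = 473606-415955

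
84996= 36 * 2361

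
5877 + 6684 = 12561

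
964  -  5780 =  - 4816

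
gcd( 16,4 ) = 4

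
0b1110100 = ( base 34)3E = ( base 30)3q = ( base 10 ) 116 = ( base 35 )3b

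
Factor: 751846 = 2^1*375923^1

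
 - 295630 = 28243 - 323873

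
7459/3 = 7459/3 = 2486.33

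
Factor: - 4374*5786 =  - 2^2 * 3^7* 11^1 * 263^1 = - 25307964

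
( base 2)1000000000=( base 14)288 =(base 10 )512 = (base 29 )hj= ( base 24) l8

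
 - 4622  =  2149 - 6771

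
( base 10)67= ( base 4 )1003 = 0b1000011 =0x43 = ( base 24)2j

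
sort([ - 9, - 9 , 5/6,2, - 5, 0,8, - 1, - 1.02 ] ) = [-9, - 9, - 5, - 1.02, - 1, 0,5/6,2,  8 ]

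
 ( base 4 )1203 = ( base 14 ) 71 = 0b1100011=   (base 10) 99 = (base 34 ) 2V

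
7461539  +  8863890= 16325429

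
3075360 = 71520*43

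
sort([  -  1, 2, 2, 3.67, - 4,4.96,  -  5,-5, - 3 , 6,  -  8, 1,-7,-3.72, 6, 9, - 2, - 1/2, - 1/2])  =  [ - 8, - 7, -5, - 5,  -  4, - 3.72, - 3,-2,- 1, - 1/2,-1/2,1, 2, 2 , 3.67,  4.96,  6,6, 9 ]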